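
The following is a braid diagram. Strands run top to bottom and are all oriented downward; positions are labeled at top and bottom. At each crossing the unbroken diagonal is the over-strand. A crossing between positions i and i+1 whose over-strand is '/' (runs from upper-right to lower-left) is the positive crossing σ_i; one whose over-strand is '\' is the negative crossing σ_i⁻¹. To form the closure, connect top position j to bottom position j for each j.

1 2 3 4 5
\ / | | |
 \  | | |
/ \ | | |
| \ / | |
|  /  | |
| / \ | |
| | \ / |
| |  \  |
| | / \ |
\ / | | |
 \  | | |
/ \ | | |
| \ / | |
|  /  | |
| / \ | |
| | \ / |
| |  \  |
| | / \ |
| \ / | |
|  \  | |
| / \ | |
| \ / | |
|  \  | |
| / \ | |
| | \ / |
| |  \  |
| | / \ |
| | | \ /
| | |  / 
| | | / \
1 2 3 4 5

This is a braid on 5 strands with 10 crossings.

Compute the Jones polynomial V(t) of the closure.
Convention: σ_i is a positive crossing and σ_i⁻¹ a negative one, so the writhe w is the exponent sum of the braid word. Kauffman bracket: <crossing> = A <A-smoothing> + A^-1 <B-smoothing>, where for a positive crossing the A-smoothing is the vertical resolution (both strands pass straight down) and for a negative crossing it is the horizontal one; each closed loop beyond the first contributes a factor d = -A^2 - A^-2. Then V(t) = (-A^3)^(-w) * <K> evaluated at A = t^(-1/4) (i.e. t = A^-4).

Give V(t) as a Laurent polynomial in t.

Reading the diagram top to bottom ('/'-over between positions i,i+1 = s_i, '\'-over = s_i^-1): braid word = s1^-1 s2 s3^-1 s1^-1 s2 s3^-1 s2^-1 s2^-1 s3^-1 s4.
The presented braid s1^-1 s2 s3^-1 s1^-1 s2 s3^-1 s2^-1 s2^-1 s3^-1 s4 on 5 strands reduces by inverse Markov moves (closure unchanged at each step):
  Destabilize: the word has the form β·s4 where s4 occurs only as the final letter (β ∈ B_4); drop it and the last strand → 4 strands.
Reduced to β = s1^-1 s2 s3^-1 s1^-1 s2 s3^-1 s2^-1 s2^-1 s3^-1 on 4 strands, 9 crossings.
Compute on β:
Braid: s1^-1 s2 s3^-1 s1^-1 s2 s3^-1 s2^-1 s2^-1 s3^-1 on 4 strands, 9 crossings.
Writhe w = (#positive) - (#negative) = 2 - 7 = -5.
Enumerate smoothing states for the bracket polynomial. There are 2^9 = 512 states.
Smooth each crossing (0=||, 1=⌣⌢); contribution A^(Σ sign_k(1-2s_k)) * d^(L-1).
Tabulate the states by total A-exponent and number of loops L (A-exp: L × count):
  A^9: L=5 ×1
  A^7: L=4 ×9
  A^5: L=3 ×33, L=5 ×3
  A^3: L=2 ×59, L=4 ×25
  A^1: L=1 ×42, L=3 ×80, L=5 ×4
  A^-1: L=2 ×93, L=4 ×33
  A^-3: L=1 ×19, L=3 ×58, L=5 ×7
  A^-5: L=2 ×19, L=4 ×16, L=6 ×1
  A^-7: L=3 ×7, L=5 ×2
  A^-9: L=4 ×1
Each group contributes A^e * Σ count * d^(L-1):
Powers of d = -A^2 - A^-2: d^2 = A^4 + 2 + A^-4; d^3 = -A^6 - 3*A^2 - 3*A^-2 - A^-6; d^4 = A^8 + 4*A^4 + 6 + 4*A^-4 + A^-8; d^5 = -A^10 - 5*A^6 - 10*A^2 - 10*A^-2 - 5*A^-6 - A^-10.
  A^9 * (d^4) = A^17 + 4*A^13 + 6*A^9 + 4*A^5 + A
  A^7 * (9*d^3) = -9*A^13 - 27*A^9 - 27*A^5 - 9*A
  A^5 * (33*d^2 + 3*d^4) = 3*A^13 + 45*A^9 + 84*A^5 + 45*A + 3*A^-3
  A^3 * (59*d + 25*d^3) = -25*A^9 - 134*A^5 - 134*A - 25*A^-3
  A^1 * (42 + 80*d^2 + 4*d^4) = 4*A^9 + 96*A^5 + 226*A + 96*A^-3 + 4*A^-7
  A^-1 * (93*d + 33*d^3) = -33*A^5 - 192*A - 192*A^-3 - 33*A^-7
  A^-3 * (19 + 58*d^2 + 7*d^4) = 7*A^5 + 86*A + 177*A^-3 + 86*A^-7 + 7*A^-11
  A^-5 * (19*d + 16*d^3 + d^5) = -A^5 - 21*A - 77*A^-3 - 77*A^-7 - 21*A^-11 - A^-15
  A^-7 * (7*d^2 + 2*d^4) = 2*A + 15*A^-3 + 26*A^-7 + 15*A^-11 + 2*A^-15
  A^-9 * (d^3) = -A^-3 - 3*A^-7 - 3*A^-11 - A^-15
Summing the groups: <K> = A^17 - 2*A^13 + 3*A^9 - 4*A^5 + 4*A - 4*A^-3 + 3*A^-7 - 2*A^-11
Normalise by the writhe: (-A^3)^(-w) = (-A^3)^(5) = -A^15, so f(A) = -A^15 * <K> = -A^32 + 2*A^28 - 3*A^24 + 4*A^20 - 4*A^16 + 4*A^12 - 3*A^8 + 2*A^4.
Substitute A = t^(-1/4), i.e. A^e → t^(-e/4): V(t) = 2*t^-1 - 3*t^-2 + 4*t^-3 - 4*t^-4 + 4*t^-5 - 3*t^-6 + 2*t^-7 - t^-8

Answer: 2*t^-1 - 3*t^-2 + 4*t^-3 - 4*t^-4 + 4*t^-5 - 3*t^-6 + 2*t^-7 - t^-8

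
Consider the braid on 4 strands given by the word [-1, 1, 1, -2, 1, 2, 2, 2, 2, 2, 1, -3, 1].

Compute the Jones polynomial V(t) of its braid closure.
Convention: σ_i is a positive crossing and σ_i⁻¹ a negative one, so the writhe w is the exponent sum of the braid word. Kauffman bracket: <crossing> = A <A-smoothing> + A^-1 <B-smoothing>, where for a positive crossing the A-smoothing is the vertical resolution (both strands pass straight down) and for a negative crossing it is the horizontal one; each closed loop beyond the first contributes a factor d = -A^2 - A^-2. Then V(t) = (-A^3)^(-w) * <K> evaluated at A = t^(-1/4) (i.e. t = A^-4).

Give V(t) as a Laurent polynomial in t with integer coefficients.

The presented braid s1^-1 s1 s1 s2^-1 s1 s2 s2 s2 s2 s2 s1 s3^-1 s1 on 4 strands reduces by inverse Markov moves (closure unchanged at each step):
  Deconjugate: the word is γ·β·γ⁻¹ with γ = s1^-1 (prefix) and γ⁻¹ = s1 (suffix); strip both.
  Destabilize: the word has the form β·s3^-1 where s3^-1 occurs only as the final letter (β ∈ B_3); drop it and the last strand → 3 strands.
Reduced to β = s1 s1 s2^-1 s1 s2 s2 s2 s2 s2 s1 on 3 strands, 10 crossings.
Compute on β:
Braid: s1 s1 s2^-1 s1 s2 s2 s2 s2 s2 s1 on 3 strands, 10 crossings.
Writhe w = (#positive) - (#negative) = 9 - 1 = 8.
State-sum expansion of <K>. There are 2^10 = 1024 states.
Each crossing splits two ways (0=vertical, 1=horizontal). The state's weight is A^(#A-smoothings - #B-smoothings) * d^(loops - 1).
Tabulate the states by total A-exponent and number of loops L (A-exp: L × count):
  A^10: L=2 ×1
  A^8: L=1 ×4, L=3 ×6
  A^6: L=2 ×35, L=4 ×10
  A^4: L=1 ×35, L=3 ×75, L=5 ×10
  A^2: L=2 ×115, L=4 ×90, L=6 ×5
  A^0: L=3 ×185, L=5 ×66, L=7 ×1
  A^-2: L=4 ×180, L=6 ×30
  A^-4: L=5 ×112, L=7 ×8
  A^-6: L=6 ×44, L=8 ×1
  A^-8: L=7 ×10
  A^-10: L=8 ×1
Each group contributes A^e * Σ count * d^(L-1):
Powers of d = -A^2 - A^-2: d^2 = A^4 + 2 + A^-4; d^3 = -A^6 - 3*A^2 - 3*A^-2 - A^-6; d^4 = A^8 + 4*A^4 + 6 + 4*A^-4 + A^-8; d^5 = -A^10 - 5*A^6 - 10*A^2 - 10*A^-2 - 5*A^-6 - A^-10; d^6 = A^12 + 6*A^8 + 15*A^4 + 20 + 15*A^-4 + 6*A^-8 + A^-12; d^7 = -A^14 - 7*A^10 - 21*A^6 - 35*A^2 - 35*A^-2 - 21*A^-6 - 7*A^-10 - A^-14.
  A^10 * (d) = -A^12 - A^8
  A^8 * (4 + 6*d^2) = 6*A^12 + 16*A^8 + 6*A^4
  A^6 * (35*d + 10*d^3) = -10*A^12 - 65*A^8 - 65*A^4 - 10
  A^4 * (35 + 75*d^2 + 10*d^4) = 10*A^12 + 115*A^8 + 245*A^4 + 115 + 10*A^-4
  A^2 * (115*d + 90*d^3 + 5*d^5) = -5*A^12 - 115*A^8 - 435*A^4 - 435 - 115*A^-4 - 5*A^-8
  A^0 * (185*d^2 + 66*d^4 + d^6) = A^12 + 72*A^8 + 464*A^4 + 786 + 464*A^-4 + 72*A^-8 + A^-12
  A^-2 * (180*d^3 + 30*d^5) = -30*A^8 - 330*A^4 - 840 - 840*A^-4 - 330*A^-8 - 30*A^-12
  A^-4 * (112*d^4 + 8*d^6) = 8*A^8 + 160*A^4 + 568 + 832*A^-4 + 568*A^-8 + 160*A^-12 + 8*A^-16
  A^-6 * (44*d^5 + d^7) = -A^8 - 51*A^4 - 241 - 475*A^-4 - 475*A^-8 - 241*A^-12 - 51*A^-16 - A^-20
  A^-8 * (10*d^6) = 10*A^4 + 60 + 150*A^-4 + 200*A^-8 + 150*A^-12 + 60*A^-16 + 10*A^-20
  A^-10 * (d^7) = -A^4 - 7 - 21*A^-4 - 35*A^-8 - 35*A^-12 - 21*A^-16 - 7*A^-20 - A^-24
Summing the groups: <K> = A^12 - A^8 + 3*A^4 - 4 + 5*A^-4 - 5*A^-8 + 5*A^-12 - 4*A^-16 + 2*A^-20 - A^-24
Normalise by the writhe: (-A^3)^(-w) = (-A^3)^(-8) = A^-24, so f(A) = A^-24 * <K> = A^-12 - A^-16 + 3*A^-20 - 4*A^-24 + 5*A^-28 - 5*A^-32 + 5*A^-36 - 4*A^-40 + 2*A^-44 - A^-48.
Substitute A = t^(-1/4), i.e. A^e → t^(-e/4): V(t) = -t^12 + 2*t^11 - 4*t^10 + 5*t^9 - 5*t^8 + 5*t^7 - 4*t^6 + 3*t^5 - t^4 + t^3

Answer: -t^12 + 2*t^11 - 4*t^10 + 5*t^9 - 5*t^8 + 5*t^7 - 4*t^6 + 3*t^5 - t^4 + t^3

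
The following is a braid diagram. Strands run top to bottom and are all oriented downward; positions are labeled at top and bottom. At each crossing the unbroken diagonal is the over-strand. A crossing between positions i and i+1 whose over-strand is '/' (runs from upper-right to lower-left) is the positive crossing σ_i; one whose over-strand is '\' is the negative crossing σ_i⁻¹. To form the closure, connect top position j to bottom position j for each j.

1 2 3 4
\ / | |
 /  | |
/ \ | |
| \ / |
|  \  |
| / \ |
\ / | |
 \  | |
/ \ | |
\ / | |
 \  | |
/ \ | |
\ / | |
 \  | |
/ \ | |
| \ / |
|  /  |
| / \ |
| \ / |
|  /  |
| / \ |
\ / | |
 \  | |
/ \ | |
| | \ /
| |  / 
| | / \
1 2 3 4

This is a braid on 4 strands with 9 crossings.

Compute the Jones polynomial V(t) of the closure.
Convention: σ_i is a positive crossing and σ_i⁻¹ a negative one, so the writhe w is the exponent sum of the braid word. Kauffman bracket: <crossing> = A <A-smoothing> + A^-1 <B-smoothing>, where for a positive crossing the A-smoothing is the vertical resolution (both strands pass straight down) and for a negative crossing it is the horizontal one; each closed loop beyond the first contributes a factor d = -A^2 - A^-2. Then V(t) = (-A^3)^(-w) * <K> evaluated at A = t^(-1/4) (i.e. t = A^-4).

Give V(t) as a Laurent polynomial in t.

Reading the diagram top to bottom ('/'-over between positions i,i+1 = s_i, '\'-over = s_i^-1): braid word = s1 s2^-1 s1^-1 s1^-1 s1^-1 s2 s2 s1^-1 s3.
The presented braid s1 s2^-1 s1^-1 s1^-1 s1^-1 s2 s2 s1^-1 s3 on 4 strands reduces by inverse Markov moves (closure unchanged at each step):
  Destabilize: the word has the form β·s3 where s3 occurs only as the final letter (β ∈ B_3); drop it and the last strand → 3 strands.
  Deconjugate: the word is γ·β·γ⁻¹ with γ = s1 s2^-1 (prefix) and γ⁻¹ = s2 s1^-1 (suffix); strip both.
  Destabilize: the word has the form β·s2 where s2 occurs only as the final letter (β ∈ B_2); drop it and the last strand → 2 strands.
Reduced to β = s1^-1 s1^-1 s1^-1 on 2 strands, 3 crossings.
Compute on β:
Braid: s1^-1 s1^-1 s1^-1 on 2 strands, 3 crossings.
Writhe w = (#positive) - (#negative) = 0 - 3 = -3.
Computing the Kauffman bracket via state sum. There are 2^3 = 8 states.
For each crossing: s=0 is the vertical smoothing, s=1 horizontal. Crossing k contributes A^(sign_k * (1 - 2*s_k)); loop factor d = -A^2 - A^-2.
  state 000: A-exp=-3, loops=2, term = A^-3 * d^1
  state 001: A-exp=-1, loops=1, term = A^-1 * d^0
  state 010: A-exp=-1, loops=1, term = A^-1 * d^0
  state 011: A-exp=+1, loops=2, term = A^1 * d^1
  state 100: A-exp=-1, loops=1, term = A^-1 * d^0
  state 101: A-exp=+1, loops=2, term = A^1 * d^1
  state 110: A-exp=+1, loops=2, term = A^1 * d^1
  state 111: A-exp=+3, loops=3, term = A^3 * d^2
Collect the terms by A-exponent (count of states per loop number):
Powers of d = -A^2 - A^-2: d^2 = A^4 + 2 + A^-4.
  A^3 * (d^2) = A^7 + 2*A^3 + A^-1
  A^1 * (3*d) = -3*A^3 - 3*A^-1
  A^-1 * (3) = 3*A^-1
  A^-3 * (d) = -A^-1 - A^-5
Summing the groups: <K> = A^7 - A^3 - A^-5
Normalise by the writhe: (-A^3)^(-w) = (-A^3)^(3) = -A^9, so f(A) = -A^9 * <K> = -A^16 + A^12 + A^4.
Substitute A = t^(-1/4), i.e. A^e → t^(-e/4): V(t) = t^-1 + t^-3 - t^-4

Answer: t^-1 + t^-3 - t^-4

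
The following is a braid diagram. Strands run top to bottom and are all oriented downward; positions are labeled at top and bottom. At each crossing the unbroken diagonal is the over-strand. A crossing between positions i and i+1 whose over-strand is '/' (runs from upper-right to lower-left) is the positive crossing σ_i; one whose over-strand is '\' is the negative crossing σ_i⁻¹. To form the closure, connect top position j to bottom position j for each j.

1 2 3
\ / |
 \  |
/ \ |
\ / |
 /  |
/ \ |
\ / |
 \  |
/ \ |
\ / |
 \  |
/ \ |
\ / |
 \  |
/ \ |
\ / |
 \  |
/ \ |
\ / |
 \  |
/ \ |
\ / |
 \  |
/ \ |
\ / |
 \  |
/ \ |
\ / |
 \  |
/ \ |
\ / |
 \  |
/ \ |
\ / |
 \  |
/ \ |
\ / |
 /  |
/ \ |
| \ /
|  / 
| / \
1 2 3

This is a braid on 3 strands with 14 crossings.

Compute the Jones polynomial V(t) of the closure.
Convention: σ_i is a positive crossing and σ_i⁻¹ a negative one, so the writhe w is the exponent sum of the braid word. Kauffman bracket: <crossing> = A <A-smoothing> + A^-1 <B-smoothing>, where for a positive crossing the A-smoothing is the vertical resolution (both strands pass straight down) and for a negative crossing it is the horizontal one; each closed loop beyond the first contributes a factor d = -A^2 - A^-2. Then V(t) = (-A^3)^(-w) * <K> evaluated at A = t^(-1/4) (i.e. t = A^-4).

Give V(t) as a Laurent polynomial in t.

Reading the diagram top to bottom ('/'-over between positions i,i+1 = s_i, '\'-over = s_i^-1): braid word = s1^-1 s1 s1^-1 s1^-1 s1^-1 s1^-1 s1^-1 s1^-1 s1^-1 s1^-1 s1^-1 s1^-1 s1 s2.
The presented braid s1^-1 s1 s1^-1 s1^-1 s1^-1 s1^-1 s1^-1 s1^-1 s1^-1 s1^-1 s1^-1 s1^-1 s1 s2 on 3 strands reduces by inverse Markov moves (closure unchanged at each step):
  Destabilize: the word has the form β·s2 where s2 occurs only as the final letter (β ∈ B_2); drop it and the last strand → 2 strands.
  Deconjugate: the word is γ·β·γ⁻¹ with γ = s1^-1 s1 (prefix) and γ⁻¹ = s1^-1 s1 (suffix); strip both.
Reduced to β = s1^-1 s1^-1 s1^-1 s1^-1 s1^-1 s1^-1 s1^-1 s1^-1 s1^-1 on 2 strands, 9 crossings.
Compute on β:
Braid: s1^-1 s1^-1 s1^-1 s1^-1 s1^-1 s1^-1 s1^-1 s1^-1 s1^-1 on 2 strands, 9 crossings.
Writhe w = (#positive) - (#negative) = 0 - 9 = -9.
Computing the Kauffman bracket via state sum. There are 2^9 = 512 states.
For each crossing: s=0 is the vertical smoothing, s=1 horizontal. Crossing k contributes A^(sign_k * (1 - 2*s_k)); loop factor d = -A^2 - A^-2.
Tabulate the states by total A-exponent and number of loops L (A-exp: L × count):
  A^9: L=9 ×1
  A^7: L=8 ×9
  A^5: L=7 ×36
  A^3: L=6 ×84
  A^1: L=5 ×126
  A^-1: L=4 ×126
  A^-3: L=3 ×84
  A^-5: L=2 ×36
  A^-7: L=1 ×9
  A^-9: L=2 ×1
Each group contributes A^e * Σ count * d^(L-1):
Powers of d = -A^2 - A^-2: d^2 = A^4 + 2 + A^-4; d^3 = -A^6 - 3*A^2 - 3*A^-2 - A^-6; d^4 = A^8 + 4*A^4 + 6 + 4*A^-4 + A^-8; d^5 = -A^10 - 5*A^6 - 10*A^2 - 10*A^-2 - 5*A^-6 - A^-10; d^6 = A^12 + 6*A^8 + 15*A^4 + 20 + 15*A^-4 + 6*A^-8 + A^-12; d^7 = -A^14 - 7*A^10 - 21*A^6 - 35*A^2 - 35*A^-2 - 21*A^-6 - 7*A^-10 - A^-14; d^8 = A^16 + 8*A^12 + 28*A^8 + 56*A^4 + 70 + 56*A^-4 + 28*A^-8 + 8*A^-12 + A^-16.
  A^9 * (d^8) = A^25 + 8*A^21 + 28*A^17 + 56*A^13 + 70*A^9 + 56*A^5 + 28*A + 8*A^-3 + A^-7
  A^7 * (9*d^7) = -9*A^21 - 63*A^17 - 189*A^13 - 315*A^9 - 315*A^5 - 189*A - 63*A^-3 - 9*A^-7
  A^5 * (36*d^6) = 36*A^17 + 216*A^13 + 540*A^9 + 720*A^5 + 540*A + 216*A^-3 + 36*A^-7
  A^3 * (84*d^5) = -84*A^13 - 420*A^9 - 840*A^5 - 840*A - 420*A^-3 - 84*A^-7
  A^1 * (126*d^4) = 126*A^9 + 504*A^5 + 756*A + 504*A^-3 + 126*A^-7
  A^-1 * (126*d^3) = -126*A^5 - 378*A - 378*A^-3 - 126*A^-7
  A^-3 * (84*d^2) = 84*A + 168*A^-3 + 84*A^-7
  A^-5 * (36*d) = -36*A^-3 - 36*A^-7
  A^-7 * (9) = 9*A^-7
  A^-9 * (d) = -A^-7 - A^-11
Summing the groups: <K> = A^25 - A^21 + A^17 - A^13 + A^9 - A^5 + A - A^-3 - A^-11
Normalise by the writhe: (-A^3)^(-w) = (-A^3)^(9) = -A^27, so f(A) = -A^27 * <K> = -A^52 + A^48 - A^44 + A^40 - A^36 + A^32 - A^28 + A^24 + A^16.
Substitute A = t^(-1/4), i.e. A^e → t^(-e/4): V(t) = t^-4 + t^-6 - t^-7 + t^-8 - t^-9 + t^-10 - t^-11 + t^-12 - t^-13

Answer: t^-4 + t^-6 - t^-7 + t^-8 - t^-9 + t^-10 - t^-11 + t^-12 - t^-13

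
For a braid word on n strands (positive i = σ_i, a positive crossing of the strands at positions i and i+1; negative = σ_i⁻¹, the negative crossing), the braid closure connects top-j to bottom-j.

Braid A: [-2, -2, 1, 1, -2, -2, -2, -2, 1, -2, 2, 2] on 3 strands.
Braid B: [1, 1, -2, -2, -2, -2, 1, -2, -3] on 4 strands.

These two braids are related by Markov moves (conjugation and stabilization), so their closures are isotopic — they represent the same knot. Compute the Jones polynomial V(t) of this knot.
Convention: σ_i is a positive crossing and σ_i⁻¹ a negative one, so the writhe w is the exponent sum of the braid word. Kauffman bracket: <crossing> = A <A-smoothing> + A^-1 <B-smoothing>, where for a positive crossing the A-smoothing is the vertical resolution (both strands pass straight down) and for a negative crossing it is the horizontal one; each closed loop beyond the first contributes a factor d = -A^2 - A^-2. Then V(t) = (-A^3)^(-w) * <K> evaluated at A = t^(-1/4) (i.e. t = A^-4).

-t^2 + 2*t - 2 + 4*t^-1 - 4*t^-2 + 4*t^-3 - 3*t^-4 + 2*t^-5 - t^-6

Derivation:
Markov-equivalent braids have isotopic closures, hence identical knot invariants. Strip the Markov moves from each word to reach a common short braid β, then compute V(t) once on β.
Braid A: s2^-1 s2^-1 s1 s1 s2^-1 s2^-1 s2^-1 s2^-1 s1 s2^-1 s2 s2 on 3 strands reduces by inverse Markov moves (closure unchanged at each step):
  Deconjugate: the word is γ·β·γ⁻¹ with γ = s2^-1 s2^-1 (prefix) and γ⁻¹ = s2 s2 (suffix); strip both.
Reduced to β = s1 s1 s2^-1 s2^-1 s2^-1 s2^-1 s1 s2^-1 on 3 strands, 8 crossings.
Braid B: s1 s1 s2^-1 s2^-1 s2^-1 s2^-1 s1 s2^-1 s3^-1 on 4 strands reduces by inverse Markov moves (closure unchanged at each step):
  Destabilize: the word has the form β·s3^-1 where s3^-1 occurs only as the final letter (β ∈ B_3); drop it and the last strand → 3 strands.
Reduced to β = s1 s1 s2^-1 s2^-1 s2^-1 s2^-1 s1 s2^-1 on 3 strands, 8 crossings.
Both give the same β = s1 s1 s2^-1 s2^-1 s2^-1 s2^-1 s1 s2^-1 on 3 strands, so one state sum suffices:
Braid: s1 s1 s2^-1 s2^-1 s2^-1 s2^-1 s1 s2^-1 on 3 strands, 8 crossings.
Writhe w = (#positive) - (#negative) = 3 - 5 = -2.
Enumerate smoothing states for the bracket polynomial. There are 2^8 = 256 states.
Smooth each crossing (0=||, 1=⌣⌢); contribution A^(Σ sign_k(1-2s_k)) * d^(L-1).
Tabulate the states by total A-exponent and number of loops L (A-exp: L × count):
  A^8: L=6 ×1
  A^6: L=5 ×8
  A^4: L=4 ×27, L=6 ×1
  A^2: L=3 ×48, L=5 ×8
  A^0: L=2 ×47, L=4 ×22, L=6 ×1
  A^-2: L=1 ×23, L=3 ×29, L=5 ×4
  A^-4: L=2 ×22, L=4 ×6
  A^-6: L=3 ×8
  A^-8: L=4 ×1
Each group contributes A^e * Σ count * d^(L-1):
Powers of d = -A^2 - A^-2: d^2 = A^4 + 2 + A^-4; d^3 = -A^6 - 3*A^2 - 3*A^-2 - A^-6; d^4 = A^8 + 4*A^4 + 6 + 4*A^-4 + A^-8; d^5 = -A^10 - 5*A^6 - 10*A^2 - 10*A^-2 - 5*A^-6 - A^-10.
  A^8 * (d^5) = -A^18 - 5*A^14 - 10*A^10 - 10*A^6 - 5*A^2 - A^-2
  A^6 * (8*d^4) = 8*A^14 + 32*A^10 + 48*A^6 + 32*A^2 + 8*A^-2
  A^4 * (27*d^3 + d^5) = -A^14 - 32*A^10 - 91*A^6 - 91*A^2 - 32*A^-2 - A^-6
  A^2 * (48*d^2 + 8*d^4) = 8*A^10 + 80*A^6 + 144*A^2 + 80*A^-2 + 8*A^-6
  A^0 * (47*d + 22*d^3 + d^5) = -A^10 - 27*A^6 - 123*A^2 - 123*A^-2 - 27*A^-6 - A^-10
  A^-2 * (23 + 29*d^2 + 4*d^4) = 4*A^6 + 45*A^2 + 105*A^-2 + 45*A^-6 + 4*A^-10
  A^-4 * (22*d + 6*d^3) = -6*A^2 - 40*A^-2 - 40*A^-6 - 6*A^-10
  A^-6 * (8*d^2) = 8*A^-2 + 16*A^-6 + 8*A^-10
  A^-8 * (d^3) = -A^-2 - 3*A^-6 - 3*A^-10 - A^-14
Summing the groups: <K> = -A^18 + 2*A^14 - 3*A^10 + 4*A^6 - 4*A^2 + 4*A^-2 - 2*A^-6 + 2*A^-10 - A^-14
Normalise by the writhe: (-A^3)^(-w) = (-A^3)^(2) = A^6, so f(A) = A^6 * <K> = -A^24 + 2*A^20 - 3*A^16 + 4*A^12 - 4*A^8 + 4*A^4 - 2 + 2*A^-4 - A^-8.
Substitute A = t^(-1/4), i.e. A^e → t^(-e/4): V(t) = -t^2 + 2*t - 2 + 4*t^-1 - 4*t^-2 + 4*t^-3 - 3*t^-4 + 2*t^-5 - t^-6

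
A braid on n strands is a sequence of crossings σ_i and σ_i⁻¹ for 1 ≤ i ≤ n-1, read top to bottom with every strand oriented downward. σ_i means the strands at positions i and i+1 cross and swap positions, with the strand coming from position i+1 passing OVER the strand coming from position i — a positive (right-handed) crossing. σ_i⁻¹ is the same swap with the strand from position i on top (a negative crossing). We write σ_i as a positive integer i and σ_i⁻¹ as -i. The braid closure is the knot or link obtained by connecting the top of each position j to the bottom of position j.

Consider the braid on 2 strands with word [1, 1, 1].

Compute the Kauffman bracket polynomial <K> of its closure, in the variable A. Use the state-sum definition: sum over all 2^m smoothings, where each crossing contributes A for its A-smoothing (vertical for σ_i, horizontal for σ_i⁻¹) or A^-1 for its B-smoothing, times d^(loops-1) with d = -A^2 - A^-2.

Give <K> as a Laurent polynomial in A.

-A^5 - A^-3 + A^-7

Derivation:
Braid: s1 s1 s1 on 2 strands, 3 crossings.
Writhe w = (#positive) - (#negative) = 3 - 0 = 3.
Computing the Kauffman bracket via state sum. There are 2^3 = 8 states.
Smooth each crossing (0=||, 1=⌣⌢); contribution A^(Σ sign_k(1-2s_k)) * d^(L-1).
  state 000: A-exp=+3, loops=2, term = A^3 * d^1
  state 001: A-exp=+1, loops=1, term = A^1 * d^0
  state 010: A-exp=+1, loops=1, term = A^1 * d^0
  state 011: A-exp=-1, loops=2, term = A^-1 * d^1
  state 100: A-exp=+1, loops=1, term = A^1 * d^0
  state 101: A-exp=-1, loops=2, term = A^-1 * d^1
  state 110: A-exp=-1, loops=2, term = A^-1 * d^1
  state 111: A-exp=-3, loops=3, term = A^-3 * d^2
Collect the terms by A-exponent (count of states per loop number):
Powers of d = -A^2 - A^-2: d^2 = A^4 + 2 + A^-4.
  A^3 * (d) = -A^5 - A
  A^1 * (3) = 3*A
  A^-1 * (3*d) = -3*A - 3*A^-3
  A^-3 * (d^2) = A + 2*A^-3 + A^-7
Summing the groups: <K> = -A^5 - A^-3 + A^-7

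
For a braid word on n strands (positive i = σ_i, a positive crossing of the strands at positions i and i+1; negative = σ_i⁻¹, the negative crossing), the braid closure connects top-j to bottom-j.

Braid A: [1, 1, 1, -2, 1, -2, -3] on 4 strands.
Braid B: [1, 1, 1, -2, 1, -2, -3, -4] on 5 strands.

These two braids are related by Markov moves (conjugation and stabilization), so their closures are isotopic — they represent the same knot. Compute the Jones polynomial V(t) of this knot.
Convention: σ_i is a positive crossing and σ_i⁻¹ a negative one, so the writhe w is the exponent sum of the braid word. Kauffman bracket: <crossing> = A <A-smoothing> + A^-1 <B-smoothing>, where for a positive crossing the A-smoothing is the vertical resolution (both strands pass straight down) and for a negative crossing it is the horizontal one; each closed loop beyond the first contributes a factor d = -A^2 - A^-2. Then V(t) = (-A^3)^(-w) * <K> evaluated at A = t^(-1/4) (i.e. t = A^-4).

t^5 - 2*t^4 + 2*t^3 - 2*t^2 + 2*t - 1 + t^-1

Derivation:
Markov-equivalent braids have isotopic closures, hence identical knot invariants. Strip the Markov moves from each word to reach a common short braid β, then compute V(t) once on β.
Braid A: s1 s1 s1 s2^-1 s1 s2^-1 s3^-1 on 4 strands reduces by inverse Markov moves (closure unchanged at each step):
  Destabilize: the word has the form β·s3^-1 where s3^-1 occurs only as the final letter (β ∈ B_3); drop it and the last strand → 3 strands.
Reduced to β = s1 s1 s1 s2^-1 s1 s2^-1 on 3 strands, 6 crossings.
Braid B: s1 s1 s1 s2^-1 s1 s2^-1 s3^-1 s4^-1 on 5 strands reduces by inverse Markov moves (closure unchanged at each step):
  Destabilize: the word has the form β·s4^-1 where s4^-1 occurs only as the final letter (β ∈ B_4); drop it and the last strand → 4 strands.
  Destabilize: the word has the form β·s3^-1 where s3^-1 occurs only as the final letter (β ∈ B_3); drop it and the last strand → 3 strands.
Reduced to β = s1 s1 s1 s2^-1 s1 s2^-1 on 3 strands, 6 crossings.
Both give the same β = s1 s1 s1 s2^-1 s1 s2^-1 on 3 strands, so one state sum suffices:
Braid: s1 s1 s1 s2^-1 s1 s2^-1 on 3 strands, 6 crossings.
Writhe w = (#positive) - (#negative) = 4 - 2 = 2.
State-sum expansion of <K>. There are 2^6 = 64 states.
Each crossing splits two ways (0=vertical, 1=horizontal). The state's weight is A^(#A-smoothings - #B-smoothings) * d^(loops - 1).
Tabulate the states by total A-exponent and number of loops L (A-exp: L × count):
  A^6: L=3 ×1
  A^4: L=2 ×6
  A^2: L=1 ×11, L=3 ×4
  A^0: L=2 ×19, L=4 ×1
  A^-2: L=3 ×15
  A^-4: L=4 ×6
  A^-6: L=5 ×1
Each group contributes A^e * Σ count * d^(L-1):
Powers of d = -A^2 - A^-2: d^2 = A^4 + 2 + A^-4; d^3 = -A^6 - 3*A^2 - 3*A^-2 - A^-6; d^4 = A^8 + 4*A^4 + 6 + 4*A^-4 + A^-8.
  A^6 * (d^2) = A^10 + 2*A^6 + A^2
  A^4 * (6*d) = -6*A^6 - 6*A^2
  A^2 * (11 + 4*d^2) = 4*A^6 + 19*A^2 + 4*A^-2
  A^0 * (19*d + d^3) = -A^6 - 22*A^2 - 22*A^-2 - A^-6
  A^-2 * (15*d^2) = 15*A^2 + 30*A^-2 + 15*A^-6
  A^-4 * (6*d^3) = -6*A^2 - 18*A^-2 - 18*A^-6 - 6*A^-10
  A^-6 * (d^4) = A^2 + 4*A^-2 + 6*A^-6 + 4*A^-10 + A^-14
Summing the groups: <K> = A^10 - A^6 + 2*A^2 - 2*A^-2 + 2*A^-6 - 2*A^-10 + A^-14
Normalise by the writhe: (-A^3)^(-w) = (-A^3)^(-2) = A^-6, so f(A) = A^-6 * <K> = A^4 - 1 + 2*A^-4 - 2*A^-8 + 2*A^-12 - 2*A^-16 + A^-20.
Substitute A = t^(-1/4), i.e. A^e → t^(-e/4): V(t) = t^5 - 2*t^4 + 2*t^3 - 2*t^2 + 2*t - 1 + t^-1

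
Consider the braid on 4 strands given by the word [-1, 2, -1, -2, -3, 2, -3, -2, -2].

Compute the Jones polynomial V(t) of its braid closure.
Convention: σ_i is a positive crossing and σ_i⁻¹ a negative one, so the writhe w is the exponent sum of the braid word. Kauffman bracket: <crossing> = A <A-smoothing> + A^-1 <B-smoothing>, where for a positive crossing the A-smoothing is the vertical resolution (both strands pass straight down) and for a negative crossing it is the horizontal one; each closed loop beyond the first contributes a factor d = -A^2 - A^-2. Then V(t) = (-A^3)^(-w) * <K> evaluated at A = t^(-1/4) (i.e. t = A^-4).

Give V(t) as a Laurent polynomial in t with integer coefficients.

t^-1 - 2*t^-2 + 3*t^-3 - 2*t^-4 + 3*t^-5 - 2*t^-6 + t^-7 - t^-8

Derivation:
Braid: s1^-1 s2 s1^-1 s2^-1 s3^-1 s2 s3^-1 s2^-1 s2^-1 on 4 strands, 9 crossings.
Writhe w = (#positive) - (#negative) = 2 - 7 = -5.
State-sum expansion of <K>. There are 2^9 = 512 states.
Each crossing splits two ways (0=vertical, 1=horizontal). The state's weight is A^(#A-smoothings - #B-smoothings) * d^(loops - 1).
Tabulate the states by total A-exponent and number of loops L (A-exp: L × count):
  A^9: L=5 ×1
  A^7: L=4 ×9
  A^5: L=3 ×30, L=5 ×6
  A^3: L=2 ×45, L=4 ×37, L=6 ×2
  A^1: L=1 ×27, L=3 ×78, L=5 ×21
  A^-1: L=2 ×67, L=4 ×53, L=6 ×6
  A^-3: L=1 ×12, L=3 ×53, L=5 ×18, L=7 ×1
  A^-5: L=2 ×14, L=4 ×19, L=6 ×3
  A^-7: L=3 ×6, L=5 ×3
  A^-9: L=4 ×1
Each group contributes A^e * Σ count * d^(L-1):
Powers of d = -A^2 - A^-2: d^2 = A^4 + 2 + A^-4; d^3 = -A^6 - 3*A^2 - 3*A^-2 - A^-6; d^4 = A^8 + 4*A^4 + 6 + 4*A^-4 + A^-8; d^5 = -A^10 - 5*A^6 - 10*A^2 - 10*A^-2 - 5*A^-6 - A^-10; d^6 = A^12 + 6*A^8 + 15*A^4 + 20 + 15*A^-4 + 6*A^-8 + A^-12.
  A^9 * (d^4) = A^17 + 4*A^13 + 6*A^9 + 4*A^5 + A
  A^7 * (9*d^3) = -9*A^13 - 27*A^9 - 27*A^5 - 9*A
  A^5 * (30*d^2 + 6*d^4) = 6*A^13 + 54*A^9 + 96*A^5 + 54*A + 6*A^-3
  A^3 * (45*d + 37*d^3 + 2*d^5) = -2*A^13 - 47*A^9 - 176*A^5 - 176*A - 47*A^-3 - 2*A^-7
  A^1 * (27 + 78*d^2 + 21*d^4) = 21*A^9 + 162*A^5 + 309*A + 162*A^-3 + 21*A^-7
  A^-1 * (67*d + 53*d^3 + 6*d^5) = -6*A^9 - 83*A^5 - 286*A - 286*A^-3 - 83*A^-7 - 6*A^-11
  A^-3 * (12 + 53*d^2 + 18*d^4 + d^6) = A^9 + 24*A^5 + 140*A + 246*A^-3 + 140*A^-7 + 24*A^-11 + A^-15
  A^-5 * (14*d + 19*d^3 + 3*d^5) = -3*A^5 - 34*A - 101*A^-3 - 101*A^-7 - 34*A^-11 - 3*A^-15
  A^-7 * (6*d^2 + 3*d^4) = 3*A + 18*A^-3 + 30*A^-7 + 18*A^-11 + 3*A^-15
  A^-9 * (d^3) = -A^-3 - 3*A^-7 - 3*A^-11 - A^-15
Summing the groups: <K> = A^17 - A^13 + 2*A^9 - 3*A^5 + 2*A - 3*A^-3 + 2*A^-7 - A^-11
Normalise by the writhe: (-A^3)^(-w) = (-A^3)^(5) = -A^15, so f(A) = -A^15 * <K> = -A^32 + A^28 - 2*A^24 + 3*A^20 - 2*A^16 + 3*A^12 - 2*A^8 + A^4.
Substitute A = t^(-1/4), i.e. A^e → t^(-e/4): V(t) = t^-1 - 2*t^-2 + 3*t^-3 - 2*t^-4 + 3*t^-5 - 2*t^-6 + t^-7 - t^-8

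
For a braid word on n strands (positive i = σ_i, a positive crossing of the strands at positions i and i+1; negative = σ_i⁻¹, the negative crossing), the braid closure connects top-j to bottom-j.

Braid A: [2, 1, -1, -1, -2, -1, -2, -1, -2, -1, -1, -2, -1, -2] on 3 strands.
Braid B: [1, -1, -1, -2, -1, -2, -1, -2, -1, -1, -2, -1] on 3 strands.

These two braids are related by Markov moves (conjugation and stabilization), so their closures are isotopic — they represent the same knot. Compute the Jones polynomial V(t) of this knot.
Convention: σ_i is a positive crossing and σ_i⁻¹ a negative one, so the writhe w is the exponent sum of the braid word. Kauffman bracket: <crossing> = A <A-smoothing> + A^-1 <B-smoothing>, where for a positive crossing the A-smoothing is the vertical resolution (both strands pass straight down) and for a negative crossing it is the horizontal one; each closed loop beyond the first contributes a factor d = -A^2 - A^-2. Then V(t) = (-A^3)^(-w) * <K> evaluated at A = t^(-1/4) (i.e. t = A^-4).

Markov-equivalent braids have isotopic closures, hence identical knot invariants. Strip the Markov moves from each word to reach a common short braid β, then compute V(t) once on β.
Braid A: s2 s1 s1^-1 s1^-1 s2^-1 s1^-1 s2^-1 s1^-1 s2^-1 s1^-1 s1^-1 s2^-1 s1^-1 s2^-1 on 3 strands reduces by inverse Markov moves (closure unchanged at each step):
  Deconjugate: the word is γ·β·γ⁻¹ with γ = s2 s1 (prefix) and γ⁻¹ = s1^-1 s2^-1 (suffix); strip both.
Reduced to β = s1^-1 s1^-1 s2^-1 s1^-1 s2^-1 s1^-1 s2^-1 s1^-1 s1^-1 s2^-1 on 3 strands, 10 crossings.
Braid B: s1 s1^-1 s1^-1 s2^-1 s1^-1 s2^-1 s1^-1 s2^-1 s1^-1 s1^-1 s2^-1 s1^-1 on 3 strands reduces by inverse Markov moves (closure unchanged at each step):
  Deconjugate: the word is γ·β·γ⁻¹ with γ = s1 (prefix) and γ⁻¹ = s1^-1 (suffix); strip both.
Reduced to β = s1^-1 s1^-1 s2^-1 s1^-1 s2^-1 s1^-1 s2^-1 s1^-1 s1^-1 s2^-1 on 3 strands, 10 crossings.
Both give the same β = s1^-1 s1^-1 s2^-1 s1^-1 s2^-1 s1^-1 s2^-1 s1^-1 s1^-1 s2^-1 on 3 strands, so one state sum suffices:
Braid: s1^-1 s1^-1 s2^-1 s1^-1 s2^-1 s1^-1 s2^-1 s1^-1 s1^-1 s2^-1 on 3 strands, 10 crossings.
Writhe w = (#positive) - (#negative) = 0 - 10 = -10.
Computing the Kauffman bracket via state sum. There are 2^10 = 1024 states.
For each crossing: s=0 is the vertical smoothing, s=1 horizontal. Crossing k contributes A^(sign_k * (1 - 2*s_k)); loop factor d = -A^2 - A^-2.
Tabulate the states by total A-exponent and number of loops L (A-exp: L × count):
  A^10: L=3 ×1
  A^8: L=2 ×4, L=4 ×6
  A^6: L=1 ×4, L=3 ×30, L=5 ×11
  A^4: L=2 ×48, L=4 ×65, L=6 ×7
  A^2: L=1 ×24, L=3 ×140, L=5 ×45, L=7 ×1
  A^0: L=2 ×129, L=4 ×117, L=6 ×6
  A^-2: L=1 ×43, L=3 ×151, L=5 ×16
  A^-4: L=2 ×96, L=4 ×24
  A^-6: L=1 ×24, L=3 ×21
  A^-8: L=2 ×10
  A^-10: L=3 ×1
Each group contributes A^e * Σ count * d^(L-1):
Powers of d = -A^2 - A^-2: d^2 = A^4 + 2 + A^-4; d^3 = -A^6 - 3*A^2 - 3*A^-2 - A^-6; d^4 = A^8 + 4*A^4 + 6 + 4*A^-4 + A^-8; d^5 = -A^10 - 5*A^6 - 10*A^2 - 10*A^-2 - 5*A^-6 - A^-10; d^6 = A^12 + 6*A^8 + 15*A^4 + 20 + 15*A^-4 + 6*A^-8 + A^-12.
  A^10 * (d^2) = A^14 + 2*A^10 + A^6
  A^8 * (4*d + 6*d^3) = -6*A^14 - 22*A^10 - 22*A^6 - 6*A^2
  A^6 * (4 + 30*d^2 + 11*d^4) = 11*A^14 + 74*A^10 + 130*A^6 + 74*A^2 + 11*A^-2
  A^4 * (48*d + 65*d^3 + 7*d^5) = -7*A^14 - 100*A^10 - 313*A^6 - 313*A^2 - 100*A^-2 - 7*A^-6
  A^2 * (24 + 140*d^2 + 45*d^4 + d^6) = A^14 + 51*A^10 + 335*A^6 + 594*A^2 + 335*A^-2 + 51*A^-6 + A^-10
  A^0 * (129*d + 117*d^3 + 6*d^5) = -6*A^10 - 147*A^6 - 540*A^2 - 540*A^-2 - 147*A^-6 - 6*A^-10
  A^-2 * (43 + 151*d^2 + 16*d^4) = 16*A^6 + 215*A^2 + 441*A^-2 + 215*A^-6 + 16*A^-10
  A^-4 * (96*d + 24*d^3) = -24*A^2 - 168*A^-2 - 168*A^-6 - 24*A^-10
  A^-6 * (24 + 21*d^2) = 21*A^-2 + 66*A^-6 + 21*A^-10
  A^-8 * (10*d) = -10*A^-6 - 10*A^-10
  A^-10 * (d^2) = A^-6 + 2*A^-10 + A^-14
Summing the groups: <K> = -A^10 + A^-6 + A^-14
Normalise by the writhe: (-A^3)^(-w) = (-A^3)^(10) = A^30, so f(A) = A^30 * <K> = -A^40 + A^24 + A^16.
Substitute A = t^(-1/4), i.e. A^e → t^(-e/4): V(t) = t^-4 + t^-6 - t^-10

Answer: t^-4 + t^-6 - t^-10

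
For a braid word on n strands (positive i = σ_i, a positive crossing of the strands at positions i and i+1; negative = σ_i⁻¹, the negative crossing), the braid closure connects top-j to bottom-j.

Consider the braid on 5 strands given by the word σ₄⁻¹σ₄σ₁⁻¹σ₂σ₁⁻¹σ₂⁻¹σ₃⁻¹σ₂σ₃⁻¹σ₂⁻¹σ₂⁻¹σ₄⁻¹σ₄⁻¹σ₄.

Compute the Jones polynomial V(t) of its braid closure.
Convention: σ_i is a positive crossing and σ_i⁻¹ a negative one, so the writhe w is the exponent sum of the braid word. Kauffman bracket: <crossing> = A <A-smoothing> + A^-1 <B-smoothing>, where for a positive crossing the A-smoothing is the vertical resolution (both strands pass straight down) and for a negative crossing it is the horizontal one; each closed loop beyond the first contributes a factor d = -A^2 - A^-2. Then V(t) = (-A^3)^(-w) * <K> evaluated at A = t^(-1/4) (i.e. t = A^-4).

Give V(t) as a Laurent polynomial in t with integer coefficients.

The presented braid s4^-1 s4 s1^-1 s2 s1^-1 s2^-1 s3^-1 s2 s3^-1 s2^-1 s2^-1 s4^-1 s4^-1 s4 on 5 strands reduces by inverse Markov moves (closure unchanged at each step):
  Deconjugate: the word is γ·β·γ⁻¹ with γ = s4^-1 s4 (prefix) and γ⁻¹ = s4^-1 s4 (suffix); strip both.
  Destabilize: the word has the form β·s4^-1 where s4^-1 occurs only as the final letter (β ∈ B_4); drop it and the last strand → 4 strands.
Reduced to β = s1^-1 s2 s1^-1 s2^-1 s3^-1 s2 s3^-1 s2^-1 s2^-1 on 4 strands, 9 crossings.
Compute on β:
Braid: s1^-1 s2 s1^-1 s2^-1 s3^-1 s2 s3^-1 s2^-1 s2^-1 on 4 strands, 9 crossings.
Writhe w = (#positive) - (#negative) = 2 - 7 = -5.
State-sum expansion of <K>. There are 2^9 = 512 states.
For each crossing: s=0 is the vertical smoothing, s=1 horizontal. Crossing k contributes A^(sign_k * (1 - 2*s_k)); loop factor d = -A^2 - A^-2.
Tabulate the states by total A-exponent and number of loops L (A-exp: L × count):
  A^9: L=5 ×1
  A^7: L=4 ×9
  A^5: L=3 ×30, L=5 ×6
  A^3: L=2 ×45, L=4 ×37, L=6 ×2
  A^1: L=1 ×27, L=3 ×78, L=5 ×21
  A^-1: L=2 ×67, L=4 ×53, L=6 ×6
  A^-3: L=1 ×12, L=3 ×53, L=5 ×18, L=7 ×1
  A^-5: L=2 ×14, L=4 ×19, L=6 ×3
  A^-7: L=3 ×6, L=5 ×3
  A^-9: L=4 ×1
Each group contributes A^e * Σ count * d^(L-1):
Powers of d = -A^2 - A^-2: d^2 = A^4 + 2 + A^-4; d^3 = -A^6 - 3*A^2 - 3*A^-2 - A^-6; d^4 = A^8 + 4*A^4 + 6 + 4*A^-4 + A^-8; d^5 = -A^10 - 5*A^6 - 10*A^2 - 10*A^-2 - 5*A^-6 - A^-10; d^6 = A^12 + 6*A^8 + 15*A^4 + 20 + 15*A^-4 + 6*A^-8 + A^-12.
  A^9 * (d^4) = A^17 + 4*A^13 + 6*A^9 + 4*A^5 + A
  A^7 * (9*d^3) = -9*A^13 - 27*A^9 - 27*A^5 - 9*A
  A^5 * (30*d^2 + 6*d^4) = 6*A^13 + 54*A^9 + 96*A^5 + 54*A + 6*A^-3
  A^3 * (45*d + 37*d^3 + 2*d^5) = -2*A^13 - 47*A^9 - 176*A^5 - 176*A - 47*A^-3 - 2*A^-7
  A^1 * (27 + 78*d^2 + 21*d^4) = 21*A^9 + 162*A^5 + 309*A + 162*A^-3 + 21*A^-7
  A^-1 * (67*d + 53*d^3 + 6*d^5) = -6*A^9 - 83*A^5 - 286*A - 286*A^-3 - 83*A^-7 - 6*A^-11
  A^-3 * (12 + 53*d^2 + 18*d^4 + d^6) = A^9 + 24*A^5 + 140*A + 246*A^-3 + 140*A^-7 + 24*A^-11 + A^-15
  A^-5 * (14*d + 19*d^3 + 3*d^5) = -3*A^5 - 34*A - 101*A^-3 - 101*A^-7 - 34*A^-11 - 3*A^-15
  A^-7 * (6*d^2 + 3*d^4) = 3*A + 18*A^-3 + 30*A^-7 + 18*A^-11 + 3*A^-15
  A^-9 * (d^3) = -A^-3 - 3*A^-7 - 3*A^-11 - A^-15
Summing the groups: <K> = A^17 - A^13 + 2*A^9 - 3*A^5 + 2*A - 3*A^-3 + 2*A^-7 - A^-11
Normalise by the writhe: (-A^3)^(-w) = (-A^3)^(5) = -A^15, so f(A) = -A^15 * <K> = -A^32 + A^28 - 2*A^24 + 3*A^20 - 2*A^16 + 3*A^12 - 2*A^8 + A^4.
Substitute A = t^(-1/4), i.e. A^e → t^(-e/4): V(t) = t^-1 - 2*t^-2 + 3*t^-3 - 2*t^-4 + 3*t^-5 - 2*t^-6 + t^-7 - t^-8

Answer: t^-1 - 2*t^-2 + 3*t^-3 - 2*t^-4 + 3*t^-5 - 2*t^-6 + t^-7 - t^-8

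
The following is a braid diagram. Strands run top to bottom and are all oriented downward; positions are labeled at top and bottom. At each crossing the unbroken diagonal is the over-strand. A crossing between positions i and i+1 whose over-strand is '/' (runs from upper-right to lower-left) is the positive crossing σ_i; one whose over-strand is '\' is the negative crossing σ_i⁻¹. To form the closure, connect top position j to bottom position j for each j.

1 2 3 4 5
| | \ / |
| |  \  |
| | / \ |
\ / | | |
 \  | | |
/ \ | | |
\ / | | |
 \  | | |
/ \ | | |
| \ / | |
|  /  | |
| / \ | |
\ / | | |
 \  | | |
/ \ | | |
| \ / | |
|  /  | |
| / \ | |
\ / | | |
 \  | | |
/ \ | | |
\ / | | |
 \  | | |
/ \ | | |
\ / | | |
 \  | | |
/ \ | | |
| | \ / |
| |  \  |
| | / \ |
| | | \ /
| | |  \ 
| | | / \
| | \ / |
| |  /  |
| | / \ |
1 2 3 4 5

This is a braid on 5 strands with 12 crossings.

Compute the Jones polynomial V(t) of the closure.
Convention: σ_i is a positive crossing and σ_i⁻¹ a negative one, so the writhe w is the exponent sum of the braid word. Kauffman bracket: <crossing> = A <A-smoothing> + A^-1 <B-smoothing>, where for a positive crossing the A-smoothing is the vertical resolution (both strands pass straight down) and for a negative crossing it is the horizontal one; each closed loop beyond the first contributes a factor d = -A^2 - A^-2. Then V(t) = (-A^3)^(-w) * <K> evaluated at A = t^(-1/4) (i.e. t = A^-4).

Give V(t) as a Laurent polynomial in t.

1 - t^-1 + 2*t^-2 - 2*t^-3 + 3*t^-4 - 3*t^-5 + 2*t^-6 - 2*t^-7 + t^-8

Derivation:
Reading the diagram top to bottom ('/'-over between positions i,i+1 = s_i, '\'-over = s_i^-1): braid word = s3^-1 s1^-1 s1^-1 s2 s1^-1 s2 s1^-1 s1^-1 s1^-1 s3^-1 s4^-1 s3.
The presented braid s3^-1 s1^-1 s1^-1 s2 s1^-1 s2 s1^-1 s1^-1 s1^-1 s3^-1 s4^-1 s3 on 5 strands reduces by inverse Markov moves (closure unchanged at each step):
  Deconjugate: the word is γ·β·γ⁻¹ with γ = s3^-1 (prefix) and γ⁻¹ = s3 (suffix); strip both.
  Destabilize: the word has the form β·s4^-1 where s4^-1 occurs only as the final letter (β ∈ B_4); drop it and the last strand → 4 strands.
  Destabilize: the word has the form β·s3^-1 where s3^-1 occurs only as the final letter (β ∈ B_3); drop it and the last strand → 3 strands.
Reduced to β = s1^-1 s1^-1 s2 s1^-1 s2 s1^-1 s1^-1 s1^-1 on 3 strands, 8 crossings.
Compute on β:
Braid: s1^-1 s1^-1 s2 s1^-1 s2 s1^-1 s1^-1 s1^-1 on 3 strands, 8 crossings.
Writhe w = (#positive) - (#negative) = 2 - 6 = -4.
State-sum expansion of <K>. There are 2^8 = 256 states.
For each crossing: s=0 is the vertical smoothing, s=1 horizontal. Crossing k contributes A^(sign_k * (1 - 2*s_k)); loop factor d = -A^2 - A^-2.
Tabulate the states by total A-exponent and number of loops L (A-exp: L × count):
  A^8: L=7 ×1
  A^6: L=6 ×8
  A^4: L=5 ×28
  A^2: L=4 ×55, L=6 ×1
  A^0: L=3 ×65, L=5 ×5
  A^-2: L=2 ×46, L=4 ×10
  A^-4: L=1 ×17, L=3 ×11
  A^-6: L=2 ×8
  A^-8: L=3 ×1
Each group contributes A^e * Σ count * d^(L-1):
Powers of d = -A^2 - A^-2: d^2 = A^4 + 2 + A^-4; d^3 = -A^6 - 3*A^2 - 3*A^-2 - A^-6; d^4 = A^8 + 4*A^4 + 6 + 4*A^-4 + A^-8; d^5 = -A^10 - 5*A^6 - 10*A^2 - 10*A^-2 - 5*A^-6 - A^-10; d^6 = A^12 + 6*A^8 + 15*A^4 + 20 + 15*A^-4 + 6*A^-8 + A^-12.
  A^8 * (d^6) = A^20 + 6*A^16 + 15*A^12 + 20*A^8 + 15*A^4 + 6 + A^-4
  A^6 * (8*d^5) = -8*A^16 - 40*A^12 - 80*A^8 - 80*A^4 - 40 - 8*A^-4
  A^4 * (28*d^4) = 28*A^12 + 112*A^8 + 168*A^4 + 112 + 28*A^-4
  A^2 * (55*d^3 + d^5) = -A^12 - 60*A^8 - 175*A^4 - 175 - 60*A^-4 - A^-8
  A^0 * (65*d^2 + 5*d^4) = 5*A^8 + 85*A^4 + 160 + 85*A^-4 + 5*A^-8
  A^-2 * (46*d + 10*d^3) = -10*A^4 - 76 - 76*A^-4 - 10*A^-8
  A^-4 * (17 + 11*d^2) = 11 + 39*A^-4 + 11*A^-8
  A^-6 * (8*d) = -8*A^-4 - 8*A^-8
  A^-8 * (d^2) = A^-4 + 2*A^-8 + A^-12
Summing the groups: <K> = A^20 - 2*A^16 + 2*A^12 - 3*A^8 + 3*A^4 - 2 + 2*A^-4 - A^-8 + A^-12
Normalise by the writhe: (-A^3)^(-w) = (-A^3)^(4) = A^12, so f(A) = A^12 * <K> = A^32 - 2*A^28 + 2*A^24 - 3*A^20 + 3*A^16 - 2*A^12 + 2*A^8 - A^4 + 1.
Substitute A = t^(-1/4), i.e. A^e → t^(-e/4): V(t) = 1 - t^-1 + 2*t^-2 - 2*t^-3 + 3*t^-4 - 3*t^-5 + 2*t^-6 - 2*t^-7 + t^-8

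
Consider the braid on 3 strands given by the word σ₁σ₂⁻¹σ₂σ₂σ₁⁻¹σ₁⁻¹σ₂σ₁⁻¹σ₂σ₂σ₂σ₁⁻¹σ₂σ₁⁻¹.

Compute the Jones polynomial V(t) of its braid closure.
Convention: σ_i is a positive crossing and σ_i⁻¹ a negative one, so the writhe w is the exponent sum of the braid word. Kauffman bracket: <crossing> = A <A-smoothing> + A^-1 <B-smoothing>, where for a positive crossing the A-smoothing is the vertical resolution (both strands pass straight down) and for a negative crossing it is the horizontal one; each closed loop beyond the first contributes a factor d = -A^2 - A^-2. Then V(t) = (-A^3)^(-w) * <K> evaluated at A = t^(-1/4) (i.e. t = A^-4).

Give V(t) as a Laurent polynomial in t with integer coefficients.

t^7 - 3*t^6 + 6*t^5 - 9*t^4 + 11*t^3 - 12*t^2 + 11*t - 8 + 6*t^-1 - 3*t^-2 + t^-3

Derivation:
The presented braid s1 s2^-1 s2 s2 s1^-1 s1^-1 s2 s1^-1 s2 s2 s2 s1^-1 s2 s1^-1 on 3 strands reduces by inverse Markov moves (closure unchanged at each step):
  Deconjugate: the word is γ·β·γ⁻¹ with γ = s1 s2^-1 (prefix) and γ⁻¹ = s2 s1^-1 (suffix); strip both.
Reduced to β = s2 s2 s1^-1 s1^-1 s2 s1^-1 s2 s2 s2 s1^-1 on 3 strands, 10 crossings.
Compute on β:
Braid: s2 s2 s1^-1 s1^-1 s2 s1^-1 s2 s2 s2 s1^-1 on 3 strands, 10 crossings.
Writhe w = (#positive) - (#negative) = 6 - 4 = 2.
State-sum expansion of <K>. There are 2^10 = 1024 states.
Smooth each crossing (0=||, 1=⌣⌢); contribution A^(Σ sign_k(1-2s_k)) * d^(L-1).
Tabulate the states by total A-exponent and number of loops L (A-exp: L × count):
  A^10: L=5 ×1
  A^8: L=4 ×10
  A^6: L=3 ×41, L=5 ×4
  A^4: L=2 ×81, L=4 ×38, L=6 ×1
  A^2: L=1 ×71, L=3 ×117, L=5 ×22
  A^0: L=2 ×154, L=4 ×91, L=6 ×7
  A^-2: L=3 ×168, L=5 ×41, L=7 ×1
  A^-4: L=4 ×110, L=6 ×10
  A^-6: L=5 ×44, L=7 ×1
  A^-8: L=6 ×10
  A^-10: L=7 ×1
Each group contributes A^e * Σ count * d^(L-1):
Powers of d = -A^2 - A^-2: d^2 = A^4 + 2 + A^-4; d^3 = -A^6 - 3*A^2 - 3*A^-2 - A^-6; d^4 = A^8 + 4*A^4 + 6 + 4*A^-4 + A^-8; d^5 = -A^10 - 5*A^6 - 10*A^2 - 10*A^-2 - 5*A^-6 - A^-10; d^6 = A^12 + 6*A^8 + 15*A^4 + 20 + 15*A^-4 + 6*A^-8 + A^-12.
  A^10 * (d^4) = A^18 + 4*A^14 + 6*A^10 + 4*A^6 + A^2
  A^8 * (10*d^3) = -10*A^14 - 30*A^10 - 30*A^6 - 10*A^2
  A^6 * (41*d^2 + 4*d^4) = 4*A^14 + 57*A^10 + 106*A^6 + 57*A^2 + 4*A^-2
  A^4 * (81*d + 38*d^3 + d^5) = -A^14 - 43*A^10 - 205*A^6 - 205*A^2 - 43*A^-2 - A^-6
  A^2 * (71 + 117*d^2 + 22*d^4) = 22*A^10 + 205*A^6 + 437*A^2 + 205*A^-2 + 22*A^-6
  A^0 * (154*d + 91*d^3 + 7*d^5) = -7*A^10 - 126*A^6 - 497*A^2 - 497*A^-2 - 126*A^-6 - 7*A^-10
  A^-2 * (168*d^2 + 41*d^4 + d^6) = A^10 + 47*A^6 + 347*A^2 + 602*A^-2 + 347*A^-6 + 47*A^-10 + A^-14
  A^-4 * (110*d^3 + 10*d^5) = -10*A^6 - 160*A^2 - 430*A^-2 - 430*A^-6 - 160*A^-10 - 10*A^-14
  A^-6 * (44*d^4 + d^6) = A^6 + 50*A^2 + 191*A^-2 + 284*A^-6 + 191*A^-10 + 50*A^-14 + A^-18
  A^-8 * (10*d^5) = -10*A^2 - 50*A^-2 - 100*A^-6 - 100*A^-10 - 50*A^-14 - 10*A^-18
  A^-10 * (d^6) = A^2 + 6*A^-2 + 15*A^-6 + 20*A^-10 + 15*A^-14 + 6*A^-18 + A^-22
Summing the groups: <K> = A^18 - 3*A^14 + 6*A^10 - 8*A^6 + 11*A^2 - 12*A^-2 + 11*A^-6 - 9*A^-10 + 6*A^-14 - 3*A^-18 + A^-22
Normalise by the writhe: (-A^3)^(-w) = (-A^3)^(-2) = A^-6, so f(A) = A^-6 * <K> = A^12 - 3*A^8 + 6*A^4 - 8 + 11*A^-4 - 12*A^-8 + 11*A^-12 - 9*A^-16 + 6*A^-20 - 3*A^-24 + A^-28.
Substitute A = t^(-1/4), i.e. A^e → t^(-e/4): V(t) = t^7 - 3*t^6 + 6*t^5 - 9*t^4 + 11*t^3 - 12*t^2 + 11*t - 8 + 6*t^-1 - 3*t^-2 + t^-3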